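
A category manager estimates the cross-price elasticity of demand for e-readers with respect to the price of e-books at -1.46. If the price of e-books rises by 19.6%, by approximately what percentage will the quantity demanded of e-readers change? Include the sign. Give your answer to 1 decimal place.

%ΔQ ≈ ε × %ΔP of e-books = -1.46 × (19.6%) = -28.6%.
Demand for e-readers falls by about 28.6%.

-28.6%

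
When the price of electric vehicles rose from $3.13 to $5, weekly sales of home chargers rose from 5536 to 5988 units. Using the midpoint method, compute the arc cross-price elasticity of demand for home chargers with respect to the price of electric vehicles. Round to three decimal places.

ΔQ_A = 5988 − 5536 = 452; ΔP_B = 5 − 3.13 = 1.87.
Midpoints: Q̄_A = 5762.0, P̄_B = 4.06.
ε = (ΔQ_A/Q̄_A)/(ΔP_B/P̄_B) = (452/5762.0)/(1.87/4.06) ≈ 0.171.
ε > 0: home chargers and electric vehicles are substitutes.

0.171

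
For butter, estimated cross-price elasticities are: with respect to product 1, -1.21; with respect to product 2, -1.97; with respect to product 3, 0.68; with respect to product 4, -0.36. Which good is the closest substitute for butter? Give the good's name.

product 3

Substitutes have ε > 0. Among the positive values, 0.68 (product 3) is largest.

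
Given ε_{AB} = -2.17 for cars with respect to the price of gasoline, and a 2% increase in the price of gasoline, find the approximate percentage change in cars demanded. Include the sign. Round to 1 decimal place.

%ΔQ ≈ ε × %ΔP of gasoline = -2.17 × (2%) = -4.3%.

-4.3%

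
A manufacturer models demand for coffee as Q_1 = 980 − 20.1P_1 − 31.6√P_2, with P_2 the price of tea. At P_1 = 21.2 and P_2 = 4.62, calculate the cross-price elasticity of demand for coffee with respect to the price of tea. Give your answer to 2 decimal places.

At P_1 = 21.2 and P_2 = 4.62: Q_1 = 485.958.
∂Q_1/∂P_2 = -31.6/(2√P_2) = -31.6/(2√4.62) = -7.3508.
ε = (∂Q_1/∂P_2)(P_2/Q_1) = -7.3508 × (4.62/485.958) ≈ -0.07.
ε < 0: complements.

-0.07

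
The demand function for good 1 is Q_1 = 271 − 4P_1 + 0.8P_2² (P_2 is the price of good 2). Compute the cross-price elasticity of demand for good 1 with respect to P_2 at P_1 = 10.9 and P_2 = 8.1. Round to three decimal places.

0.375

At P_1 = 10.9 and P_2 = 8.1: Q_1 = 279.888.
∂Q_1/∂P_2 = 1.6P_2 = 1.6(8.1) = 12.9600.
ε = (∂Q_1/∂P_2)(P_2/Q_1) = 12.9600 × (8.1/279.888) ≈ 0.375.
ε > 0: substitutes.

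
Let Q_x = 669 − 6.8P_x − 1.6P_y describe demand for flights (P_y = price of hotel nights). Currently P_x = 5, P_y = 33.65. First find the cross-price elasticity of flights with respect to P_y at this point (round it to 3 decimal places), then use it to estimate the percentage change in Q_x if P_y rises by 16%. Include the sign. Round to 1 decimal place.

-1.5%

At P_x = 5, P_y = 33.65: Q_x = 581.16.
∂Q_x/∂P_y = -1.6.
ε = (∂Q_x/∂P_y)(P_y/Q_x) = -1.6000 × 33.65/581.16 ≈ -0.093.
%ΔQ_x ≈ ε × %ΔP_y = -0.093 × (16%) = -1.5%.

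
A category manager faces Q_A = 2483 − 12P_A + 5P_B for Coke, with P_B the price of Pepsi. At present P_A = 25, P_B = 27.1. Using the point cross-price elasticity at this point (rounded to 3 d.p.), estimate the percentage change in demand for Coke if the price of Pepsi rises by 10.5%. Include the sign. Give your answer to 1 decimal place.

At P_A = 25, P_B = 27.1: Q_A = 2318.5.
∂Q_A/∂P_B = 5.
ε = (∂Q_A/∂P_B)(P_B/Q_A) = 5.0000 × 27.1/2318.5 ≈ 0.058.
%ΔQ_A ≈ ε × %ΔP_B = 0.058 × (10.5%) = 0.6%.

0.6%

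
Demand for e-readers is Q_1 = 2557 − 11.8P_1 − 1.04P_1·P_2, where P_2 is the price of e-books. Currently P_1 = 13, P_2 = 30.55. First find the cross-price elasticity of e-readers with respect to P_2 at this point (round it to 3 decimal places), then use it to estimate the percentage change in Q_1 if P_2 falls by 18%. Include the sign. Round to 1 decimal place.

3.7%

At P_1 = 13, P_2 = 30.55: Q_1 = 1990.564.
∂Q_1/∂P_2 = -1.04P_1 = -13.5200.
ε = (∂Q_1/∂P_2)(P_2/Q_1) = -13.5200 × 30.55/1990.564 ≈ -0.207.
%ΔQ_1 ≈ ε × %ΔP_2 = -0.207 × (-18%) = 3.7%.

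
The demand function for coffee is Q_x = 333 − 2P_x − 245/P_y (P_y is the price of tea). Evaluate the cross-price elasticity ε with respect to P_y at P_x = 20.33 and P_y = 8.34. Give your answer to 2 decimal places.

At P_x = 20.33 and P_y = 8.34: Q_x = 262.964.
∂Q_x/∂P_y = 245/P_y² = 3.5224.
ε = (∂Q_x/∂P_y)(P_y/Q_x) = 3.5224 × (8.34/262.964) ≈ 0.11.
ε > 0: substitutes.

0.11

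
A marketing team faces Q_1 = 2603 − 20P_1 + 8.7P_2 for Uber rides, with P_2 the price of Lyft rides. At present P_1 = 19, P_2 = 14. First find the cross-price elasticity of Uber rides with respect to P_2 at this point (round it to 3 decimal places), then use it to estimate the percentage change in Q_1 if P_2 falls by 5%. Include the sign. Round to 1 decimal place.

At P_1 = 19, P_2 = 14: Q_1 = 2344.8.
∂Q_1/∂P_2 = 8.7.
ε = (∂Q_1/∂P_2)(P_2/Q_1) = 8.7000 × 14/2344.8 ≈ 0.052.
%ΔQ_1 ≈ ε × %ΔP_2 = 0.052 × (-5%) = -0.3%.

-0.3%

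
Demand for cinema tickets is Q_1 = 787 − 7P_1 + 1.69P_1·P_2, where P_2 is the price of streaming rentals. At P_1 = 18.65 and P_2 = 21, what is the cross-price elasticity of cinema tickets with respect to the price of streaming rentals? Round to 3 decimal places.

At P_1 = 18.65 and P_2 = 21: Q_1 = 1318.338.
∂Q_1/∂P_2 = 1.69P_1 = 1.69(18.65) = 31.5185.
ε = (∂Q_1/∂P_2)(P_2/Q_1) = 31.5185 × (21/1318.338) ≈ 0.502.
ε > 0: substitutes.

0.502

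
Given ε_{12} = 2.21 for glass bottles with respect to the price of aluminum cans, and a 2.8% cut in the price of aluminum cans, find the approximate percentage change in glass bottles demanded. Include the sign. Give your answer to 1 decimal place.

-6.2%

%ΔQ ≈ ε × %ΔP of aluminum cans = 2.21 × (-2.8%) = -6.2%.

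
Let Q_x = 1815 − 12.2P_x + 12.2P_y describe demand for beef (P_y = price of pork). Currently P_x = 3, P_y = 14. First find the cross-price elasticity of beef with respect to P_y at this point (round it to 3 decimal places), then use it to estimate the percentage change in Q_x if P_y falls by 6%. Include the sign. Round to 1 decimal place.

At P_x = 3, P_y = 14: Q_x = 1949.2.
∂Q_x/∂P_y = 12.2.
ε = (∂Q_x/∂P_y)(P_y/Q_x) = 12.2000 × 14/1949.2 ≈ 0.088.
%ΔQ_x ≈ ε × %ΔP_y = 0.088 × (-6%) = -0.5%.

-0.5%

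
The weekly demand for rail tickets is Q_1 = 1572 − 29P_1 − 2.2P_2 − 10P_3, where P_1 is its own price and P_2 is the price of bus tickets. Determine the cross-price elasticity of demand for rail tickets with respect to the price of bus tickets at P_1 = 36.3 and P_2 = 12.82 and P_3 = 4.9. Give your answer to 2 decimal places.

-0.06

At P_1 = 36.3 and P_2 = 12.82 and P_3 = 4.9: Q_1 = 442.096.
∂Q_1/∂P_2 = -2.2.
ε = (∂Q_1/∂P_2)(P_2/Q_1) = -2.2 × (12.82/442.096) ≈ -0.06.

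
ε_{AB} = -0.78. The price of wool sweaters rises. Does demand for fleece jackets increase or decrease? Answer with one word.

ε < 0 and the price of wool sweaters rises, so the quantity of fleece jackets moves in the opposite direction: it decreases.

decrease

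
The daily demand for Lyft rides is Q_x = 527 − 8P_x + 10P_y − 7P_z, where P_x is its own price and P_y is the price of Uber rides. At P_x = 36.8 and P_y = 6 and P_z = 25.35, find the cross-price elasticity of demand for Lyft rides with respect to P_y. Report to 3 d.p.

0.521

At P_x = 36.8 and P_y = 6 and P_z = 25.35: Q_x = 115.15.
∂Q_x/∂P_y = 10.
ε = (∂Q_x/∂P_y)(P_y/Q_x) = 10 × (6/115.15) ≈ 0.521.
Since ε > 0, Lyft rides and Uber rides are substitutes.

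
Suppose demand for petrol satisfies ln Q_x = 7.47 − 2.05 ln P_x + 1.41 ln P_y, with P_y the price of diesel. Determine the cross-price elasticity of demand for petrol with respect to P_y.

1.41

In a log-linear (constant-elasticity) demand function, the coefficient on ln P_y is the cross-price elasticity.
ε = 1.41. Positive, so petrol and diesel are substitutes.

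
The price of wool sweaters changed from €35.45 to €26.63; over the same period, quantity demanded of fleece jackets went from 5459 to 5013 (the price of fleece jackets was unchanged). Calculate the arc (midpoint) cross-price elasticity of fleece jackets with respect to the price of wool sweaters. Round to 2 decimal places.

ΔQ_A = 5013 − 5459 = -446; ΔP_B = 26.63 − 35.45 = -8.82.
Midpoints: Q̄_A = 5236.0, P̄_B = 31.04.
ε = (ΔQ_A/Q̄_A)/(ΔP_B/P̄_B) = (-446/5236.0)/(-8.82/31.04) ≈ 0.30.
ε > 0: fleece jackets and wool sweaters are substitutes.

0.30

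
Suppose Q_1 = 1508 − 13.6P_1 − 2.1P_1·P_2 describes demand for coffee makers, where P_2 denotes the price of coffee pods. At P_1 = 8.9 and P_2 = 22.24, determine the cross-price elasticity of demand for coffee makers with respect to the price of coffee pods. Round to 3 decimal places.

-0.428

At P_1 = 8.9 and P_2 = 22.24: Q_1 = 971.294.
∂Q_1/∂P_2 = -2.1P_1 = -2.1(8.9) = -18.6900.
ε = (∂Q_1/∂P_2)(P_2/Q_1) = -18.6900 × (22.24/971.294) ≈ -0.428.
ε < 0: complements.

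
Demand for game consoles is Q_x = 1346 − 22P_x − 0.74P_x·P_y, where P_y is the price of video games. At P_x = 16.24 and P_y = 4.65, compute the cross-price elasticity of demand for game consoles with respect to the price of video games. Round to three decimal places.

At P_x = 16.24 and P_y = 4.65: Q_x = 932.838.
∂Q_x/∂P_y = -0.74P_x = -0.74(16.24) = -12.0176.
ε = (∂Q_x/∂P_y)(P_y/Q_x) = -12.0176 × (4.65/932.838) ≈ -0.060.
ε < 0: complements.

-0.060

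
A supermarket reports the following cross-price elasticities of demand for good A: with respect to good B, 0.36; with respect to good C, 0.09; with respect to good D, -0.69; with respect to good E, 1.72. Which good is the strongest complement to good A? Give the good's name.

Complements have ε < 0. The most negative value is -0.69 (good D).

good D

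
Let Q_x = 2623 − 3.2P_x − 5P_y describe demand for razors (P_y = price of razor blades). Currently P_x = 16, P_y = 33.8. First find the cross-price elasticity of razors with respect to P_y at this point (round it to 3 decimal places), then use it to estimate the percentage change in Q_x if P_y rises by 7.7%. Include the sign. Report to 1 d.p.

At P_x = 16, P_y = 33.8: Q_x = 2402.8.
∂Q_x/∂P_y = -5.
ε = (∂Q_x/∂P_y)(P_y/Q_x) = -5.0000 × 33.8/2402.8 ≈ -0.070.
%ΔQ_x ≈ ε × %ΔP_y = -0.070 × (7.7%) = -0.5%.

-0.5%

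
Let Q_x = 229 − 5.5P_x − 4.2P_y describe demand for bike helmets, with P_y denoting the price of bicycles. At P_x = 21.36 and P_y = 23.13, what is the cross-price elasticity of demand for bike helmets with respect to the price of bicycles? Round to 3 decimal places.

-6.758

At P_x = 21.36 and P_y = 23.13: Q_x = 14.374.
∂Q_x/∂P_y = -4.2.
ε = (∂Q_x/∂P_y)(P_y/Q_x) = -4.2 × (23.13/14.374) ≈ -6.758.
Since ε < 0, bike helmets and bicycles are complements.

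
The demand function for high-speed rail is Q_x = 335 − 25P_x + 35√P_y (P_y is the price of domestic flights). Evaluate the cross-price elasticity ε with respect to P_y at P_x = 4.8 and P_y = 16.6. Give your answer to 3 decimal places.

0.199

At P_x = 4.8 and P_y = 16.6: Q_x = 357.601.
∂Q_x/∂P_y = 35/(2√P_y) = 35/(2√16.6) = 4.2952.
ε = (∂Q_x/∂P_y)(P_y/Q_x) = 4.2952 × (16.6/357.601) ≈ 0.199.
ε > 0: substitutes.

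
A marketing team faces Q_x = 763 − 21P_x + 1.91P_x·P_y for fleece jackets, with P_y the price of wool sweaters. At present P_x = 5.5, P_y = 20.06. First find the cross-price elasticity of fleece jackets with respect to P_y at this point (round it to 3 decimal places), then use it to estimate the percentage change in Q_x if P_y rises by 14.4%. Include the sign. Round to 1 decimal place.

At P_x = 5.5, P_y = 20.06: Q_x = 858.230.
∂Q_x/∂P_y = 1.91P_x = 10.5050.
ε = (∂Q_x/∂P_y)(P_y/Q_x) = 10.5050 × 20.06/858.230 ≈ 0.246.
%ΔQ_x ≈ ε × %ΔP_y = 0.246 × (14.4%) = 3.5%.

3.5%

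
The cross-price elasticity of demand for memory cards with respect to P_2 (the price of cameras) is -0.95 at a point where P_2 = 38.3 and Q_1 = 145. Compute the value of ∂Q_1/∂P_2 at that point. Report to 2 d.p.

ε = (∂Q_1/∂P_2)·(P_2/Q_1) ⇒ ∂Q_1/∂P_2 = ε·Q_1/P_2 = -0.95 × 145/38.3 ≈ -3.60.

-3.60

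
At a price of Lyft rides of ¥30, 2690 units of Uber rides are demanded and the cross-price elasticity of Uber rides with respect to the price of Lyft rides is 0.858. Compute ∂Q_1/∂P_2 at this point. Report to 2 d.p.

76.93

ε = (∂Q_1/∂P_2)·(P_2/Q_1) ⇒ ∂Q_1/∂P_2 = ε·Q_1/P_2 = 0.858 × 2690/30 ≈ 76.93.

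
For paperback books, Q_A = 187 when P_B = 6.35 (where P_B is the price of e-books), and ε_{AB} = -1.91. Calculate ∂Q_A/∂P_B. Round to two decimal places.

ε = (∂Q_A/∂P_B)·(P_B/Q_A) ⇒ ∂Q_A/∂P_B = ε·Q_A/P_B = -1.91 × 187/6.35 ≈ -56.25.

-56.25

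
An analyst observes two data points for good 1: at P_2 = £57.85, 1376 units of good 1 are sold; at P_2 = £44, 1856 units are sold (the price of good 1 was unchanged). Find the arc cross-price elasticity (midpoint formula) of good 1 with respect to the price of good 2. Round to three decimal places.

ΔQ_1 = 1856 − 1376 = 480; ΔP_2 = 44 − 57.85 = -13.85.
Midpoints: Q̄_1 = 1616.0, P̄_2 = 50.92.
ε = (ΔQ_1/Q̄_1)/(ΔP_2/P̄_2) = (480/1616.0)/(-13.85/50.92) ≈ -1.092.

-1.092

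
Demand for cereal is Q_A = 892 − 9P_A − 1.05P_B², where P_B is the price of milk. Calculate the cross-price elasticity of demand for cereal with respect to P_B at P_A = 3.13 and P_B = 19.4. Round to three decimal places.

At P_A = 3.13 and P_B = 19.4: Q_A = 468.652.
∂Q_A/∂P_B = -2.1P_B = -2.1(19.4) = -40.7400.
ε = (∂Q_A/∂P_B)(P_B/Q_A) = -40.7400 × (19.4/468.652) ≈ -1.686.
ε < 0: complements.

-1.686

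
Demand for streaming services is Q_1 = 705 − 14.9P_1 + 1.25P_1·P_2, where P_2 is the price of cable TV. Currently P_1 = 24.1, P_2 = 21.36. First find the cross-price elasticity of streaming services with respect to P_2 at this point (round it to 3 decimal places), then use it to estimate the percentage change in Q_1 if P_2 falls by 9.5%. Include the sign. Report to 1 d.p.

-6.2%

At P_1 = 24.1, P_2 = 21.36: Q_1 = 989.38.
∂Q_1/∂P_2 = 1.25P_1 = 30.1250.
ε = (∂Q_1/∂P_2)(P_2/Q_1) = 30.1250 × 21.36/989.38 ≈ 0.650.
%ΔQ_1 ≈ ε × %ΔP_2 = 0.650 × (-9.5%) = -6.2%.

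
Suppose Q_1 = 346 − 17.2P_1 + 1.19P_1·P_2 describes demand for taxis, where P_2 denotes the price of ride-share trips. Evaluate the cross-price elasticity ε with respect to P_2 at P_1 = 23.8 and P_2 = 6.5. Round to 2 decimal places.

At P_1 = 23.8 and P_2 = 6.5: Q_1 = 120.733.
∂Q_1/∂P_2 = 1.19P_1 = 1.19(23.8) = 28.3220.
ε = (∂Q_1/∂P_2)(P_2/Q_1) = 28.3220 × (6.5/120.733) ≈ 1.52.

1.52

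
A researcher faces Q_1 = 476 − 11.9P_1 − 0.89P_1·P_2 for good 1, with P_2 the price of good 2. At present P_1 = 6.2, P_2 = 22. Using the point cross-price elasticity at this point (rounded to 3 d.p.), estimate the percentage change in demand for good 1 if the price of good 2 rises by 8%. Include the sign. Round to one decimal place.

-3.5%

At P_1 = 6.2, P_2 = 22: Q_1 = 280.824.
∂Q_1/∂P_2 = -0.89P_1 = -5.5180.
ε = (∂Q_1/∂P_2)(P_2/Q_1) = -5.5180 × 22/280.824 ≈ -0.432.
%ΔQ_1 ≈ ε × %ΔP_2 = -0.432 × (8%) = -3.5%.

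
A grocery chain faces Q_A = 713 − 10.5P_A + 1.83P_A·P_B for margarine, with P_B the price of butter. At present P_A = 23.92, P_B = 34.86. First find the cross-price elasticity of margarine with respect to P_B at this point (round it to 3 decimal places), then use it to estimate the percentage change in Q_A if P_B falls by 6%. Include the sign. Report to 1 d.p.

-4.6%

At P_A = 23.92, P_B = 34.86: Q_A = 1987.788.
∂Q_A/∂P_B = 1.83P_A = 43.7736.
ε = (∂Q_A/∂P_B)(P_B/Q_A) = 43.7736 × 34.86/1987.788 ≈ 0.768.
%ΔQ_A ≈ ε × %ΔP_B = 0.768 × (-6%) = -4.6%.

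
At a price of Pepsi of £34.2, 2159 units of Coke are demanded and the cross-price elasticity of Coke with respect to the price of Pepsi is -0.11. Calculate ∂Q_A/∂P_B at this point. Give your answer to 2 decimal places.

ε = (∂Q_A/∂P_B)·(P_B/Q_A) ⇒ ∂Q_A/∂P_B = ε·Q_A/P_B = -0.11 × 2159/34.2 ≈ -6.94.

-6.94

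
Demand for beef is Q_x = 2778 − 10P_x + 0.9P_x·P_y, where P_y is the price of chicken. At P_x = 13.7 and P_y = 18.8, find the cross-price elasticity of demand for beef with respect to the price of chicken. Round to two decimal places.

0.08

At P_x = 13.7 and P_y = 18.8: Q_x = 2872.804.
∂Q_x/∂P_y = 0.9P_x = 0.9(13.7) = 12.3300.
ε = (∂Q_x/∂P_y)(P_y/Q_x) = 12.3300 × (18.8/2872.804) ≈ 0.08.
ε > 0: substitutes.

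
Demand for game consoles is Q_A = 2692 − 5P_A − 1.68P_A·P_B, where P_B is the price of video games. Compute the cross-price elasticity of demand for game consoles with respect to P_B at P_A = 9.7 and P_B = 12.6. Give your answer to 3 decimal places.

-0.084

At P_A = 9.7 and P_B = 12.6: Q_A = 2438.170.
∂Q_A/∂P_B = -1.68P_A = -1.68(9.7) = -16.2960.
ε = (∂Q_A/∂P_B)(P_B/Q_A) = -16.2960 × (12.6/2438.170) ≈ -0.084.
ε < 0: complements.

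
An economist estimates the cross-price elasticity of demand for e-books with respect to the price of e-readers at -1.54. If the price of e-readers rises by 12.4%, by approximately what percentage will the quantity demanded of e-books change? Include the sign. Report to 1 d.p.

-19.1%

%ΔQ ≈ ε × %ΔP of e-readers = -1.54 × (12.4%) = -19.1%.
Demand for e-books falls by about 19.1%.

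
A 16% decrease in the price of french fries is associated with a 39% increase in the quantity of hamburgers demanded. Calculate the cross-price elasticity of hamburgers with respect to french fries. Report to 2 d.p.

-2.44

ε = (%ΔQ of hamburgers) / (%ΔP of french fries) = (39%) / (-16%) ≈ -2.44.
Negative cross-price elasticity: complements.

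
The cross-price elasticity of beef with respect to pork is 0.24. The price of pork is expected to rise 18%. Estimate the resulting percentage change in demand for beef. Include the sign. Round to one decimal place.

4.3%

%ΔQ ≈ ε × %ΔP of pork = 0.24 × (18%) = 4.3%.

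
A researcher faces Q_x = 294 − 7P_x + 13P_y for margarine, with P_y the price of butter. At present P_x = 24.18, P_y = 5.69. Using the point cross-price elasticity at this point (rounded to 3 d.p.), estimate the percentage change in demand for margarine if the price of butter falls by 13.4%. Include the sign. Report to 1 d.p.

-5.0%

At P_x = 24.18, P_y = 5.69: Q_x = 198.71.
∂Q_x/∂P_y = 13.
ε = (∂Q_x/∂P_y)(P_y/Q_x) = 13.0000 × 5.69/198.71 ≈ 0.372.
%ΔQ_x ≈ ε × %ΔP_y = 0.372 × (-13.4%) = -5.0%.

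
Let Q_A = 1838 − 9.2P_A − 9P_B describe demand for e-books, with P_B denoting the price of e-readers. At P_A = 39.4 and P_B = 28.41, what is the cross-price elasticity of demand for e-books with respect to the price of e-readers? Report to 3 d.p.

At P_A = 39.4 and P_B = 28.41: Q_A = 1219.83.
∂Q_A/∂P_B = -9.
ε = (∂Q_A/∂P_B)(P_B/Q_A) = -9 × (28.41/1219.83) ≈ -0.210.

-0.210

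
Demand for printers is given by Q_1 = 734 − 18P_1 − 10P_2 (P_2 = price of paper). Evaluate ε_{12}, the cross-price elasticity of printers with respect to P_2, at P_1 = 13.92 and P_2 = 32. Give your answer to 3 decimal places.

At P_1 = 13.92 and P_2 = 32: Q_1 = 163.44.
∂Q_1/∂P_2 = -10.
ε = (∂Q_1/∂P_2)(P_2/Q_1) = -10 × (32/163.44) ≈ -1.958.
Since ε < 0, printers and paper are complements.

-1.958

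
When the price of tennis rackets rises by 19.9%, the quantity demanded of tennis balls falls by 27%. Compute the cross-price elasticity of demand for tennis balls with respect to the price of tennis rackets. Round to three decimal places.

ε = (%ΔQ of tennis balls) / (%ΔP of tennis rackets) = (-27%) / (19.9%) ≈ -1.357.

-1.357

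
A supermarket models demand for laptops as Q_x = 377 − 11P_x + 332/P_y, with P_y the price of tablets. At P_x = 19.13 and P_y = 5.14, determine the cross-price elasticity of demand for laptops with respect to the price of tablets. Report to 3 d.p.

-0.279

At P_x = 19.13 and P_y = 5.14: Q_x = 231.161.
∂Q_x/∂P_y = −332/P_y² = -12.5664.
ε = (∂Q_x/∂P_y)(P_y/Q_x) = -12.5664 × (5.14/231.161) ≈ -0.279.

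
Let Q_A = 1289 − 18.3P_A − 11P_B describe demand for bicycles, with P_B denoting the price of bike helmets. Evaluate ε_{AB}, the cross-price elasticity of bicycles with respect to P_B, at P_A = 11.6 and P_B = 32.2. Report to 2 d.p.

-0.49

At P_A = 11.6 and P_B = 32.2: Q_A = 722.52.
∂Q_A/∂P_B = -11.
ε = (∂Q_A/∂P_B)(P_B/Q_A) = -11 × (32.2/722.52) ≈ -0.49.
Since ε < 0, bicycles and bike helmets are complements.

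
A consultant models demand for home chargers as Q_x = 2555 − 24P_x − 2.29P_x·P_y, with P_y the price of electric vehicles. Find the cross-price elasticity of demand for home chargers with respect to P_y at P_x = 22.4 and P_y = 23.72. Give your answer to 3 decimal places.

-1.520

At P_x = 22.4 and P_y = 23.72: Q_x = 800.659.
∂Q_x/∂P_y = -2.29P_x = -2.29(22.4) = -51.2960.
ε = (∂Q_x/∂P_y)(P_y/Q_x) = -51.2960 × (23.72/800.659) ≈ -1.520.
ε < 0: complements.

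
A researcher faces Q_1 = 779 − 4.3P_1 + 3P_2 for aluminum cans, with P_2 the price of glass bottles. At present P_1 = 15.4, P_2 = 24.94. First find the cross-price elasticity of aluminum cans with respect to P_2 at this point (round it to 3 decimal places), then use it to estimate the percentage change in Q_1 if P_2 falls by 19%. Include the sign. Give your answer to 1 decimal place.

At P_1 = 15.4, P_2 = 24.94: Q_1 = 787.6.
∂Q_1/∂P_2 = 3.
ε = (∂Q_1/∂P_2)(P_2/Q_1) = 3.0000 × 24.94/787.6 ≈ 0.095.
%ΔQ_1 ≈ ε × %ΔP_2 = 0.095 × (-19%) = -1.8%.

-1.8%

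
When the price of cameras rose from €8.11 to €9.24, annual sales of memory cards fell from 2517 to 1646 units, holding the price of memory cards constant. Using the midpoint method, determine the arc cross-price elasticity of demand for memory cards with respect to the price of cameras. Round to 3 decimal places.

ΔQ_A = 1646 − 2517 = -871; ΔP_B = 9.24 − 8.11 = 1.13.
Midpoints: Q̄_A = 2081.5, P̄_B = 8.68.
ε = (ΔQ_A/Q̄_A)/(ΔP_B/P̄_B) = (-871/2081.5)/(1.13/8.68) ≈ -3.212.
ε < 0: memory cards and cameras are complements.

-3.212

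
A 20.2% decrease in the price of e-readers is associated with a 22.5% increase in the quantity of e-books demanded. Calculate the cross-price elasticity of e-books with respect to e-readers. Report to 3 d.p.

ε = (%ΔQ of e-books) / (%ΔP of e-readers) = (22.5%) / (-20.2%) ≈ -1.114.

-1.114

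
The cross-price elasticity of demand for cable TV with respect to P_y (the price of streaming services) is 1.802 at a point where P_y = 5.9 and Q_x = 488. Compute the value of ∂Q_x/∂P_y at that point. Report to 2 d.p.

ε = (∂Q_x/∂P_y)·(P_y/Q_x) ⇒ ∂Q_x/∂P_y = ε·Q_x/P_y = 1.802 × 488/5.9 ≈ 149.05.

149.05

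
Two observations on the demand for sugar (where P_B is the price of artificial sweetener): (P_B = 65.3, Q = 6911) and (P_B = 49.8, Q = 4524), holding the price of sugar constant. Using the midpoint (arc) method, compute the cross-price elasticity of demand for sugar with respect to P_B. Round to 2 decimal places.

ΔQ_A = 4524 − 6911 = -2387; ΔP_B = 49.8 − 65.3 = -15.5.
Midpoints: Q̄_A = 5717.5, P̄_B = 57.55.
ε = (ΔQ_A/Q̄_A)/(ΔP_B/P̄_B) = (-2387/5717.5)/(-15.5/57.55) ≈ 1.55.

1.55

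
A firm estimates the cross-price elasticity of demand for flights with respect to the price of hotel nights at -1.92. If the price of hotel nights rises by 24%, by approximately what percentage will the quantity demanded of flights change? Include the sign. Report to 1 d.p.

-46.1%

%ΔQ ≈ ε × %ΔP of hotel nights = -1.92 × (24%) = -46.1%.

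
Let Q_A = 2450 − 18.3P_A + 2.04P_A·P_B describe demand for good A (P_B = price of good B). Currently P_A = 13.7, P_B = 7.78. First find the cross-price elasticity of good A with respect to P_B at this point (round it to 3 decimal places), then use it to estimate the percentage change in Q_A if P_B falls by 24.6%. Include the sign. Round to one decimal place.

At P_A = 13.7, P_B = 7.78: Q_A = 2416.725.
∂Q_A/∂P_B = 2.04P_A = 27.9480.
ε = (∂Q_A/∂P_B)(P_B/Q_A) = 27.9480 × 7.78/2416.725 ≈ 0.090.
%ΔQ_A ≈ ε × %ΔP_B = 0.090 × (-24.6%) = -2.2%.

-2.2%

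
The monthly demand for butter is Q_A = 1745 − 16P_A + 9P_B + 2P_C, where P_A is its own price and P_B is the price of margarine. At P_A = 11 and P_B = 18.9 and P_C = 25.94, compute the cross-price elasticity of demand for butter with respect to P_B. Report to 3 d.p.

0.095

At P_A = 11 and P_B = 18.9 and P_C = 25.94: Q_A = 1790.98.
∂Q_A/∂P_B = 9.
ε = (∂Q_A/∂P_B)(P_B/Q_A) = 9 × (18.9/1790.98) ≈ 0.095.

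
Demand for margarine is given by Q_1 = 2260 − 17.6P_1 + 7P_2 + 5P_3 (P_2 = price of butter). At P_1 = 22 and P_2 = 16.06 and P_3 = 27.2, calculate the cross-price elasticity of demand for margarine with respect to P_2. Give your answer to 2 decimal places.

At P_1 = 22 and P_2 = 16.06 and P_3 = 27.2: Q_1 = 2121.22.
∂Q_1/∂P_2 = 7.
ε = (∂Q_1/∂P_2)(P_2/Q_1) = 7 × (16.06/2121.22) ≈ 0.05.

0.05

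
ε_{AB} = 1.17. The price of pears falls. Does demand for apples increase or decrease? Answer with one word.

decrease

ε > 0 and the price of pears falls, so the quantity of apples moves in the same direction: it decreases.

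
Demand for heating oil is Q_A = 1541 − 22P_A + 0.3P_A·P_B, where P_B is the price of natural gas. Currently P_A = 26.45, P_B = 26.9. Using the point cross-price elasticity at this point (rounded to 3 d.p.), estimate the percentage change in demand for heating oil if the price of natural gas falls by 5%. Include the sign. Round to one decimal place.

At P_A = 26.45, P_B = 26.9: Q_A = 1172.552.
∂Q_A/∂P_B = 0.3P_A = 7.9350.
ε = (∂Q_A/∂P_B)(P_B/Q_A) = 7.9350 × 26.9/1172.552 ≈ 0.182.
%ΔQ_A ≈ ε × %ΔP_B = 0.182 × (-5%) = -0.9%.

-0.9%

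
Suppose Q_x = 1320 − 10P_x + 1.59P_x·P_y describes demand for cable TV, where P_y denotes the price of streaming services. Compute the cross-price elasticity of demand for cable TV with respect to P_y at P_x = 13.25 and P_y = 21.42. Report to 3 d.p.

0.275

At P_x = 13.25 and P_y = 21.42: Q_x = 1638.766.
∂Q_x/∂P_y = 1.59P_x = 1.59(13.25) = 21.0675.
ε = (∂Q_x/∂P_y)(P_y/Q_x) = 21.0675 × (21.42/1638.766) ≈ 0.275.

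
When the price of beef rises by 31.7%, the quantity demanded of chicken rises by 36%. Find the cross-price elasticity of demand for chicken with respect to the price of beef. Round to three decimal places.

ε = (%ΔQ of chicken) / (%ΔP of beef) = (36%) / (31.7%) ≈ 1.136.
Positive cross-price elasticity: substitutes.

1.136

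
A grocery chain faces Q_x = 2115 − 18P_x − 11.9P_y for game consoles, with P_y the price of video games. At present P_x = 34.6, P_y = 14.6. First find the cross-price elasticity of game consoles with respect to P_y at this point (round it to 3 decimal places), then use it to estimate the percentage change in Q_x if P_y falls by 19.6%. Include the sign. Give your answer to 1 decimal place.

2.6%

At P_x = 34.6, P_y = 14.6: Q_x = 1318.46.
∂Q_x/∂P_y = -11.9.
ε = (∂Q_x/∂P_y)(P_y/Q_x) = -11.9000 × 14.6/1318.46 ≈ -0.132.
%ΔQ_x ≈ ε × %ΔP_y = -0.132 × (-19.6%) = 2.6%.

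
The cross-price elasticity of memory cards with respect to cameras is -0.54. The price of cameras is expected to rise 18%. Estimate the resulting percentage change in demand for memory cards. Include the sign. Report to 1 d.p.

-9.7%

%ΔQ ≈ ε × %ΔP of cameras = -0.54 × (18%) = -9.7%.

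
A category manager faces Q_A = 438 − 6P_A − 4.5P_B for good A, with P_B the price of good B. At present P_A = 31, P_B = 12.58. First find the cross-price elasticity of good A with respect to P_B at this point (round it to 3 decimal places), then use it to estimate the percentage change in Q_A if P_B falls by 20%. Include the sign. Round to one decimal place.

At P_A = 31, P_B = 12.58: Q_A = 195.39.
∂Q_A/∂P_B = -4.5.
ε = (∂Q_A/∂P_B)(P_B/Q_A) = -4.5000 × 12.58/195.39 ≈ -0.290.
%ΔQ_A ≈ ε × %ΔP_B = -0.290 × (-20%) = 5.8%.

5.8%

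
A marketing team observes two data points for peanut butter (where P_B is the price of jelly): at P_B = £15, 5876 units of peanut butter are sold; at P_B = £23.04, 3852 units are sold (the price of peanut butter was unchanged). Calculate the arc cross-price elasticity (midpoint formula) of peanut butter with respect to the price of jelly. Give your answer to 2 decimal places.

-0.98

ΔQ_A = 3852 − 5876 = -2024; ΔP_B = 23.04 − 15 = 8.04.
Midpoints: Q̄_A = 4864.0, P̄_B = 19.02.
ε = (ΔQ_A/Q̄_A)/(ΔP_B/P̄_B) = (-2024/4864.0)/(8.04/19.02) ≈ -0.98.
ε < 0: peanut butter and jelly are complements.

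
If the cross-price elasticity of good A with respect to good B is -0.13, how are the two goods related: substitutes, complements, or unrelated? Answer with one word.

ε = -0.13 < 0, so a higher price of good B lowers demand for good A: complements.

complements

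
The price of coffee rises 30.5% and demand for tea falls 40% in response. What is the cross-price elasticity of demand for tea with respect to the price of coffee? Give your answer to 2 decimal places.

ε = (%ΔQ of tea) / (%ΔP of coffee) = (-40%) / (30.5%) ≈ -1.31.

-1.31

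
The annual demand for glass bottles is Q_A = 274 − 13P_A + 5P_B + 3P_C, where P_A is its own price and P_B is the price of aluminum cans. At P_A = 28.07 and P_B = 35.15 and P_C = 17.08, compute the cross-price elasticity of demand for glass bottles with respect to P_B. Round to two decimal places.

1.29

At P_A = 28.07 and P_B = 35.15 and P_C = 17.08: Q_A = 136.08.
∂Q_A/∂P_B = 5.
ε = (∂Q_A/∂P_B)(P_B/Q_A) = 5 × (35.15/136.08) ≈ 1.29.
Since ε > 0, glass bottles and aluminum cans are substitutes.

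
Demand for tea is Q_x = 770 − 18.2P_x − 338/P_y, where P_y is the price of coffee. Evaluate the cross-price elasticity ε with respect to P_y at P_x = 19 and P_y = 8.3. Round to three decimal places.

0.106

At P_x = 19 and P_y = 8.3: Q_x = 383.477.
∂Q_x/∂P_y = 338/P_y² = 4.9064.
ε = (∂Q_x/∂P_y)(P_y/Q_x) = 4.9064 × (8.3/383.477) ≈ 0.106.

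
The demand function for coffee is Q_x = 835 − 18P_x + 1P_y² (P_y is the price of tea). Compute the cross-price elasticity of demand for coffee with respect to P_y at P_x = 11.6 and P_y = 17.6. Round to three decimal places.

At P_x = 11.6 and P_y = 17.6: Q_x = 935.96.
∂Q_x/∂P_y = 2P_y = 2(17.6) = 35.2000.
ε = (∂Q_x/∂P_y)(P_y/Q_x) = 35.2000 × (17.6/935.96) ≈ 0.662.

0.662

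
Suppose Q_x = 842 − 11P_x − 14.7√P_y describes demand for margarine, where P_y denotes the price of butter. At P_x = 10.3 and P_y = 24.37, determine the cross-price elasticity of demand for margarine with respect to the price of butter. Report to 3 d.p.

At P_x = 10.3 and P_y = 24.37: Q_x = 656.132.
∂Q_x/∂P_y = -14.7/(2√P_y) = -14.7/(2√24.37) = -1.4889.
ε = (∂Q_x/∂P_y)(P_y/Q_x) = -1.4889 × (24.37/656.132) ≈ -0.055.

-0.055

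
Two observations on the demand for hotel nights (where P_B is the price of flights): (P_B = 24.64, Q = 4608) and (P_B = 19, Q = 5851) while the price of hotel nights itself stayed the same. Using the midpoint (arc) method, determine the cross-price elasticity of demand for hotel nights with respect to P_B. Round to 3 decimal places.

-0.920

ΔQ_A = 5851 − 4608 = 1243; ΔP_B = 19 − 24.64 = -5.64.
Midpoints: Q̄_A = 5229.5, P̄_B = 21.82.
ε = (ΔQ_A/Q̄_A)/(ΔP_B/P̄_B) = (1243/5229.5)/(-5.64/21.82) ≈ -0.920.
ε < 0: hotel nights and flights are complements.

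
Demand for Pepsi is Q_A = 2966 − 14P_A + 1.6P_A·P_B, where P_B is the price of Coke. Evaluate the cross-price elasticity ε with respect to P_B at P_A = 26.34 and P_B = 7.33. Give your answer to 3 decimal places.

0.106

At P_A = 26.34 and P_B = 7.33: Q_A = 2906.156.
∂Q_A/∂P_B = 1.6P_A = 1.6(26.34) = 42.1440.
ε = (∂Q_A/∂P_B)(P_B/Q_A) = 42.1440 × (7.33/2906.156) ≈ 0.106.
ε > 0: substitutes.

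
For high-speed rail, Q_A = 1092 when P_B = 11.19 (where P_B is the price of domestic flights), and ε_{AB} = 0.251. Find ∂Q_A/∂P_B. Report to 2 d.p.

ε = (∂Q_A/∂P_B)·(P_B/Q_A) ⇒ ∂Q_A/∂P_B = ε·Q_A/P_B = 0.251 × 1092/11.19 ≈ 24.49.

24.49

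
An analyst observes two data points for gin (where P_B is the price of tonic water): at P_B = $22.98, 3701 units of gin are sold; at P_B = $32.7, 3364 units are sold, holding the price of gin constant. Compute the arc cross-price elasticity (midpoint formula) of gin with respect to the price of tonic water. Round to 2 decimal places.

ΔQ_A = 3364 − 3701 = -337; ΔP_B = 32.7 − 22.98 = 9.72.
Midpoints: Q̄_A = 3532.5, P̄_B = 27.84.
ε = (ΔQ_A/Q̄_A)/(ΔP_B/P̄_B) = (-337/3532.5)/(9.72/27.84) ≈ -0.27.

-0.27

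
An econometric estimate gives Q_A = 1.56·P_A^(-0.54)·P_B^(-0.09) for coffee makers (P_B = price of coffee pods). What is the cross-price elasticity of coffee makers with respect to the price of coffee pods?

In a log-linear (constant-elasticity) demand function, the coefficient on the exponent of P_B is the cross-price elasticity.
ε = -0.09. Negative, so coffee makers and coffee pods are complements.

-0.09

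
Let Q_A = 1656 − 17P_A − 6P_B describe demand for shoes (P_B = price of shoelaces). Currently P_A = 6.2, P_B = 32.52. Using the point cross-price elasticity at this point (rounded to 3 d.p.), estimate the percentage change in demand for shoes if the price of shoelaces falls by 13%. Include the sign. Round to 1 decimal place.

1.9%

At P_A = 6.2, P_B = 32.52: Q_A = 1355.48.
∂Q_A/∂P_B = -6.
ε = (∂Q_A/∂P_B)(P_B/Q_A) = -6.0000 × 32.52/1355.48 ≈ -0.144.
%ΔQ_A ≈ ε × %ΔP_B = -0.144 × (-13%) = 1.9%.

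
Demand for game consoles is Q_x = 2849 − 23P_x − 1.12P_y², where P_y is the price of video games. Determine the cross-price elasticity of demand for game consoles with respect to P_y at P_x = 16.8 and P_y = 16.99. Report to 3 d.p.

-0.302

At P_x = 16.8 and P_y = 16.99: Q_x = 2139.301.
∂Q_x/∂P_y = -2.24P_y = -2.24(16.99) = -38.0576.
ε = (∂Q_x/∂P_y)(P_y/Q_x) = -38.0576 × (16.99/2139.301) ≈ -0.302.
ε < 0: complements.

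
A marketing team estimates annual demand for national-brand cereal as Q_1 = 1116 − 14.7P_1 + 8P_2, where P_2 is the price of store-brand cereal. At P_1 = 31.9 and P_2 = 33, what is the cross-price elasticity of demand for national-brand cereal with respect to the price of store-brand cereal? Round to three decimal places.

0.290

At P_1 = 31.9 and P_2 = 33: Q_1 = 911.07.
∂Q_1/∂P_2 = 8.
ε = (∂Q_1/∂P_2)(P_2/Q_1) = 8 × (33/911.07) ≈ 0.290.
Since ε > 0, national-brand cereal and store-brand cereal are substitutes.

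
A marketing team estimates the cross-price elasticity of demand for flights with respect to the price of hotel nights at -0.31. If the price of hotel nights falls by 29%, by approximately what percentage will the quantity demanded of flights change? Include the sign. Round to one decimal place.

%ΔQ ≈ ε × %ΔP of hotel nights = -0.31 × (-29%) = 9.0%.
Demand for flights rises by about 9.0%.

9.0%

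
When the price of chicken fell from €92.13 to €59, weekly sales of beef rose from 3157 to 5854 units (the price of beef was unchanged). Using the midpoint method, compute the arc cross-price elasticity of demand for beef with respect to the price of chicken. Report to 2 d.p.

-1.37

ΔQ_A = 5854 − 3157 = 2697; ΔP_B = 59 − 92.13 = -33.13.
Midpoints: Q̄_A = 4505.5, P̄_B = 75.56.
ε = (ΔQ_A/Q̄_A)/(ΔP_B/P̄_B) = (2697/4505.5)/(-33.13/75.56) ≈ -1.37.
ε < 0: beef and chicken are complements.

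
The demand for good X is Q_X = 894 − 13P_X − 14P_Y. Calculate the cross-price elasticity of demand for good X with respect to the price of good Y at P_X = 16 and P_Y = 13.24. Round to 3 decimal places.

-0.370

At P_X = 16 and P_Y = 13.24: Q_X = 500.64.
∂Q_X/∂P_Y = -14.
ε = (∂Q_X/∂P_Y)(P_Y/Q_X) = -14 × (13.24/500.64) ≈ -0.370.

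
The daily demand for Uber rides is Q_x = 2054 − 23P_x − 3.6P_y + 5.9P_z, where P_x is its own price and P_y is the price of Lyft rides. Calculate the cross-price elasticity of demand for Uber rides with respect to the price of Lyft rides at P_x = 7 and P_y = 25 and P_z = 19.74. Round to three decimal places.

-0.047

At P_x = 7 and P_y = 25 and P_z = 19.74: Q_x = 1919.466.
∂Q_x/∂P_y = -3.6.
ε = (∂Q_x/∂P_y)(P_y/Q_x) = -3.6 × (25/1919.466) ≈ -0.047.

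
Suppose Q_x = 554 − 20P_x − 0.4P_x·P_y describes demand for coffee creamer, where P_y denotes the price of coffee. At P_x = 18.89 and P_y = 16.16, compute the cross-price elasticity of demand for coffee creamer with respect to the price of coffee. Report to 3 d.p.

-2.257

At P_x = 18.89 and P_y = 16.16: Q_x = 54.095.
∂Q_x/∂P_y = -0.4P_x = -0.4(18.89) = -7.5560.
ε = (∂Q_x/∂P_y)(P_y/Q_x) = -7.5560 × (16.16/54.095) ≈ -2.257.
ε < 0: complements.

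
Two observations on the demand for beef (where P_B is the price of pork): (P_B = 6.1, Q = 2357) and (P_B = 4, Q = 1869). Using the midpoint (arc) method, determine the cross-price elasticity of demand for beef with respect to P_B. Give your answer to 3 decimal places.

ΔQ_A = 1869 − 2357 = -488; ΔP_B = 4 − 6.1 = -2.1.
Midpoints: Q̄_A = 2113.0, P̄_B = 5.05.
ε = (ΔQ_A/Q̄_A)/(ΔP_B/P̄_B) = (-488/2113.0)/(-2.1/5.05) ≈ 0.555.

0.555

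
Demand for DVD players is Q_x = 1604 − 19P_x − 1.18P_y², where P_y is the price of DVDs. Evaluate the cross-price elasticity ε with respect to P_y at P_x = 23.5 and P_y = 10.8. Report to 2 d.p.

-0.27

At P_x = 23.5 and P_y = 10.8: Q_x = 1019.865.
∂Q_x/∂P_y = -2.36P_y = -2.36(10.8) = -25.4880.
ε = (∂Q_x/∂P_y)(P_y/Q_x) = -25.4880 × (10.8/1019.865) ≈ -0.27.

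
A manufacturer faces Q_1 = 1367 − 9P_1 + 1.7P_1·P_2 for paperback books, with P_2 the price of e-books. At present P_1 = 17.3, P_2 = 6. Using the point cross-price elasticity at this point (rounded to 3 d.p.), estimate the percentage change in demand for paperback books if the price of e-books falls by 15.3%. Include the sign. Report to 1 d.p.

At P_1 = 17.3, P_2 = 6: Q_1 = 1387.76.
∂Q_1/∂P_2 = 1.7P_1 = 29.4100.
ε = (∂Q_1/∂P_2)(P_2/Q_1) = 29.4100 × 6/1387.76 ≈ 0.127.
%ΔQ_1 ≈ ε × %ΔP_2 = 0.127 × (-15.3%) = -1.9%.

-1.9%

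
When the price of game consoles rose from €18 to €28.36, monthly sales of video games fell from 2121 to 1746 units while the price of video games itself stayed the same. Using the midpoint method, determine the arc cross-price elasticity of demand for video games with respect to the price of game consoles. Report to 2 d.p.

ΔQ_A = 1746 − 2121 = -375; ΔP_B = 28.36 − 18 = 10.36.
Midpoints: Q̄_A = 1933.5, P̄_B = 23.18.
ε = (ΔQ_A/Q̄_A)/(ΔP_B/P̄_B) = (-375/1933.5)/(10.36/23.18) ≈ -0.43.
ε < 0: video games and game consoles are complements.

-0.43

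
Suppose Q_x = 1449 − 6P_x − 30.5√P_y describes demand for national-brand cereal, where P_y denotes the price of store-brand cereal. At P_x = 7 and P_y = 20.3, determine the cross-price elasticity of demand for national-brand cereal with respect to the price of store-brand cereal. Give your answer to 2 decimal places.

-0.05

At P_x = 7 and P_y = 20.3: Q_x = 1269.581.
∂Q_x/∂P_y = -30.5/(2√P_y) = -30.5/(2√20.3) = -3.3847.
ε = (∂Q_x/∂P_y)(P_y/Q_x) = -3.3847 × (20.3/1269.581) ≈ -0.05.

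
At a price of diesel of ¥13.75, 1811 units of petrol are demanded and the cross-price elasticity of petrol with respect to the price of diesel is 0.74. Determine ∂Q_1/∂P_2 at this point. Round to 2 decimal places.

97.46

ε = (∂Q_1/∂P_2)·(P_2/Q_1) ⇒ ∂Q_1/∂P_2 = ε·Q_1/P_2 = 0.74 × 1811/13.75 ≈ 97.46.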